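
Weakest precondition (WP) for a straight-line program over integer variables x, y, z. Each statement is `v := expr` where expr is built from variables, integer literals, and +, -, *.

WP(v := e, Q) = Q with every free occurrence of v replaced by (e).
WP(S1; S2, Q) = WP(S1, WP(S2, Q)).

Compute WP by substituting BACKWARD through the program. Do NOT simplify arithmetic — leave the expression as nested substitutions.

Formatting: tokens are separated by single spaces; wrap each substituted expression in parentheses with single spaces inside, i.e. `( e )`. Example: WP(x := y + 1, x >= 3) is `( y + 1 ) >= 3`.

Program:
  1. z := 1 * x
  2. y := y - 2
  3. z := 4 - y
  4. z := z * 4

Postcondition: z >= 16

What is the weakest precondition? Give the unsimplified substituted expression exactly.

post: z >= 16
stmt 4: z := z * 4  -- replace 1 occurrence(s) of z with (z * 4)
  => ( z * 4 ) >= 16
stmt 3: z := 4 - y  -- replace 1 occurrence(s) of z with (4 - y)
  => ( ( 4 - y ) * 4 ) >= 16
stmt 2: y := y - 2  -- replace 1 occurrence(s) of y with (y - 2)
  => ( ( 4 - ( y - 2 ) ) * 4 ) >= 16
stmt 1: z := 1 * x  -- replace 0 occurrence(s) of z with (1 * x)
  => ( ( 4 - ( y - 2 ) ) * 4 ) >= 16

Answer: ( ( 4 - ( y - 2 ) ) * 4 ) >= 16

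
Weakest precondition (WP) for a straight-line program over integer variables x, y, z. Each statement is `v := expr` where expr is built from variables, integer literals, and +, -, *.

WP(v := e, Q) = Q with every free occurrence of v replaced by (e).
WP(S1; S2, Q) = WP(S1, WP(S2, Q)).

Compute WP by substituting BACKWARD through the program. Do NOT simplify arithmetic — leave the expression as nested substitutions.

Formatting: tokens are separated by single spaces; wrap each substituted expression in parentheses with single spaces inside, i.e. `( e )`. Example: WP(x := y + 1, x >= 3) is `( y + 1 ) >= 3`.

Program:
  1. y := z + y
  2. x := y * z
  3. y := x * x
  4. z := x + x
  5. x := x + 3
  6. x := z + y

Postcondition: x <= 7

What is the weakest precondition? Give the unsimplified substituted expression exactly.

post: x <= 7
stmt 6: x := z + y  -- replace 1 occurrence(s) of x with (z + y)
  => ( z + y ) <= 7
stmt 5: x := x + 3  -- replace 0 occurrence(s) of x with (x + 3)
  => ( z + y ) <= 7
stmt 4: z := x + x  -- replace 1 occurrence(s) of z with (x + x)
  => ( ( x + x ) + y ) <= 7
stmt 3: y := x * x  -- replace 1 occurrence(s) of y with (x * x)
  => ( ( x + x ) + ( x * x ) ) <= 7
stmt 2: x := y * z  -- replace 4 occurrence(s) of x with (y * z)
  => ( ( ( y * z ) + ( y * z ) ) + ( ( y * z ) * ( y * z ) ) ) <= 7
stmt 1: y := z + y  -- replace 4 occurrence(s) of y with (z + y)
  => ( ( ( ( z + y ) * z ) + ( ( z + y ) * z ) ) + ( ( ( z + y ) * z ) * ( ( z + y ) * z ) ) ) <= 7

Answer: ( ( ( ( z + y ) * z ) + ( ( z + y ) * z ) ) + ( ( ( z + y ) * z ) * ( ( z + y ) * z ) ) ) <= 7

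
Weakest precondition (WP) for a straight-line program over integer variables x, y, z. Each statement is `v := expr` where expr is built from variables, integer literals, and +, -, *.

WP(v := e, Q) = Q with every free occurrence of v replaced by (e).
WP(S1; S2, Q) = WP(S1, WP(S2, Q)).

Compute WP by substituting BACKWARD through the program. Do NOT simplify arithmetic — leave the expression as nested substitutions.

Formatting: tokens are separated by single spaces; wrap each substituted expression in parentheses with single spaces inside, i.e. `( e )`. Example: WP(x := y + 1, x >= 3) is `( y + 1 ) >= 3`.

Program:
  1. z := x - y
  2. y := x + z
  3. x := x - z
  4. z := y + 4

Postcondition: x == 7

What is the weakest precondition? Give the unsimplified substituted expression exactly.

Answer: ( x - ( x - y ) ) == 7

Derivation:
post: x == 7
stmt 4: z := y + 4  -- replace 0 occurrence(s) of z with (y + 4)
  => x == 7
stmt 3: x := x - z  -- replace 1 occurrence(s) of x with (x - z)
  => ( x - z ) == 7
stmt 2: y := x + z  -- replace 0 occurrence(s) of y with (x + z)
  => ( x - z ) == 7
stmt 1: z := x - y  -- replace 1 occurrence(s) of z with (x - y)
  => ( x - ( x - y ) ) == 7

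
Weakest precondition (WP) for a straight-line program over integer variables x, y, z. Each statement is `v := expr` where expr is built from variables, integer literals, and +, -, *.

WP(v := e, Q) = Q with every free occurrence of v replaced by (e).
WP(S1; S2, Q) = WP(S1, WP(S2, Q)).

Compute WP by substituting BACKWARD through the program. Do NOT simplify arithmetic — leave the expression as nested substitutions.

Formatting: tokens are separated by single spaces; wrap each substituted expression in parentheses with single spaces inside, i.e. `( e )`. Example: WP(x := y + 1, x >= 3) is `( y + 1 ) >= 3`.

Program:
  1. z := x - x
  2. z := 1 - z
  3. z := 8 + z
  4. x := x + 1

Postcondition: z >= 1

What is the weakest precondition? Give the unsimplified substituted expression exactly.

Answer: ( 8 + ( 1 - ( x - x ) ) ) >= 1

Derivation:
post: z >= 1
stmt 4: x := x + 1  -- replace 0 occurrence(s) of x with (x + 1)
  => z >= 1
stmt 3: z := 8 + z  -- replace 1 occurrence(s) of z with (8 + z)
  => ( 8 + z ) >= 1
stmt 2: z := 1 - z  -- replace 1 occurrence(s) of z with (1 - z)
  => ( 8 + ( 1 - z ) ) >= 1
stmt 1: z := x - x  -- replace 1 occurrence(s) of z with (x - x)
  => ( 8 + ( 1 - ( x - x ) ) ) >= 1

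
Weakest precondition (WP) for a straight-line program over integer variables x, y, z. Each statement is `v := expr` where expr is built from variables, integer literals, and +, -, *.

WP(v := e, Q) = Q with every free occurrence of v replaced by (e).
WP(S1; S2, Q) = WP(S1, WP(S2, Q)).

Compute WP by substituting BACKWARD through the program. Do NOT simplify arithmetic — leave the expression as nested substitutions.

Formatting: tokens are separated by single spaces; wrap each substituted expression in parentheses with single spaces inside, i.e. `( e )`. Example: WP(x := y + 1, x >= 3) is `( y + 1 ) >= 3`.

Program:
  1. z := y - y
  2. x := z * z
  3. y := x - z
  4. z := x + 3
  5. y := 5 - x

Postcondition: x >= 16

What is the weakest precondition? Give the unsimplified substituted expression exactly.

post: x >= 16
stmt 5: y := 5 - x  -- replace 0 occurrence(s) of y with (5 - x)
  => x >= 16
stmt 4: z := x + 3  -- replace 0 occurrence(s) of z with (x + 3)
  => x >= 16
stmt 3: y := x - z  -- replace 0 occurrence(s) of y with (x - z)
  => x >= 16
stmt 2: x := z * z  -- replace 1 occurrence(s) of x with (z * z)
  => ( z * z ) >= 16
stmt 1: z := y - y  -- replace 2 occurrence(s) of z with (y - y)
  => ( ( y - y ) * ( y - y ) ) >= 16

Answer: ( ( y - y ) * ( y - y ) ) >= 16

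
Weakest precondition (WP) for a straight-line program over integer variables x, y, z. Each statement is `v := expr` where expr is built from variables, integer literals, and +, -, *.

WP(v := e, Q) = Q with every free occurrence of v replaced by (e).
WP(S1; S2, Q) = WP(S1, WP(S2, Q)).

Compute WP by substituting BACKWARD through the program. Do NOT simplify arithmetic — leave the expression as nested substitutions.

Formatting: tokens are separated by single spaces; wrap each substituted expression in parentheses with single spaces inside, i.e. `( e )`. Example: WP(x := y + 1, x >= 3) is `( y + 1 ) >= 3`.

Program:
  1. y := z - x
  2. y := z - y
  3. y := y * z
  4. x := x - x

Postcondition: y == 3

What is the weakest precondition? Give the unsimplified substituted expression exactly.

Answer: ( ( z - ( z - x ) ) * z ) == 3

Derivation:
post: y == 3
stmt 4: x := x - x  -- replace 0 occurrence(s) of x with (x - x)
  => y == 3
stmt 3: y := y * z  -- replace 1 occurrence(s) of y with (y * z)
  => ( y * z ) == 3
stmt 2: y := z - y  -- replace 1 occurrence(s) of y with (z - y)
  => ( ( z - y ) * z ) == 3
stmt 1: y := z - x  -- replace 1 occurrence(s) of y with (z - x)
  => ( ( z - ( z - x ) ) * z ) == 3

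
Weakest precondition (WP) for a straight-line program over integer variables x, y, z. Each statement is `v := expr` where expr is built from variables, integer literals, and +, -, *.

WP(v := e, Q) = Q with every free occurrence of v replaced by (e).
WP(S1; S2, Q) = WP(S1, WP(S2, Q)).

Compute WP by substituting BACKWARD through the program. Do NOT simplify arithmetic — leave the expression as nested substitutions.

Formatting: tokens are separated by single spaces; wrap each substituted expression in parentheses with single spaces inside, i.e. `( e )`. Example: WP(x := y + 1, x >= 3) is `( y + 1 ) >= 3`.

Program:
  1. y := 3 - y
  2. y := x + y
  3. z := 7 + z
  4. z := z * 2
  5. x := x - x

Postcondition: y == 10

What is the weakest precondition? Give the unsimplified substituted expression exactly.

Answer: ( x + ( 3 - y ) ) == 10

Derivation:
post: y == 10
stmt 5: x := x - x  -- replace 0 occurrence(s) of x with (x - x)
  => y == 10
stmt 4: z := z * 2  -- replace 0 occurrence(s) of z with (z * 2)
  => y == 10
stmt 3: z := 7 + z  -- replace 0 occurrence(s) of z with (7 + z)
  => y == 10
stmt 2: y := x + y  -- replace 1 occurrence(s) of y with (x + y)
  => ( x + y ) == 10
stmt 1: y := 3 - y  -- replace 1 occurrence(s) of y with (3 - y)
  => ( x + ( 3 - y ) ) == 10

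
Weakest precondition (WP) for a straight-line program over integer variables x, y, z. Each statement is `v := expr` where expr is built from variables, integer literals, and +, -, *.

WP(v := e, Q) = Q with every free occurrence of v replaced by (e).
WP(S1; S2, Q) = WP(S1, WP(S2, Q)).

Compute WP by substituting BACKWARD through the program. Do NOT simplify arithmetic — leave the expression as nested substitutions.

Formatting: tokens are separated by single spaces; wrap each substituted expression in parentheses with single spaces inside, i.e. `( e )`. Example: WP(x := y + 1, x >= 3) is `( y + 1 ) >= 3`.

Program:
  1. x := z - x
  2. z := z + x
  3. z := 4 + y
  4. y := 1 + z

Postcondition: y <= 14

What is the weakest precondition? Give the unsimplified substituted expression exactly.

post: y <= 14
stmt 4: y := 1 + z  -- replace 1 occurrence(s) of y with (1 + z)
  => ( 1 + z ) <= 14
stmt 3: z := 4 + y  -- replace 1 occurrence(s) of z with (4 + y)
  => ( 1 + ( 4 + y ) ) <= 14
stmt 2: z := z + x  -- replace 0 occurrence(s) of z with (z + x)
  => ( 1 + ( 4 + y ) ) <= 14
stmt 1: x := z - x  -- replace 0 occurrence(s) of x with (z - x)
  => ( 1 + ( 4 + y ) ) <= 14

Answer: ( 1 + ( 4 + y ) ) <= 14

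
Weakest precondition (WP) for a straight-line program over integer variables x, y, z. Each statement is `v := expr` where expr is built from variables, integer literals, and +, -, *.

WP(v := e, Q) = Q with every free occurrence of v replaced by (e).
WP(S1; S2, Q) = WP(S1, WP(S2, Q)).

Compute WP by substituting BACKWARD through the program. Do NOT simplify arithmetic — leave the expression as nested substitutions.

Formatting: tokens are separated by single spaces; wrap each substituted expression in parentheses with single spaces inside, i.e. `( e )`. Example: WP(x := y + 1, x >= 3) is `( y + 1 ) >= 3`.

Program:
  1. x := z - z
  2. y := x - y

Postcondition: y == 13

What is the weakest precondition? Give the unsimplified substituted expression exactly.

Answer: ( ( z - z ) - y ) == 13

Derivation:
post: y == 13
stmt 2: y := x - y  -- replace 1 occurrence(s) of y with (x - y)
  => ( x - y ) == 13
stmt 1: x := z - z  -- replace 1 occurrence(s) of x with (z - z)
  => ( ( z - z ) - y ) == 13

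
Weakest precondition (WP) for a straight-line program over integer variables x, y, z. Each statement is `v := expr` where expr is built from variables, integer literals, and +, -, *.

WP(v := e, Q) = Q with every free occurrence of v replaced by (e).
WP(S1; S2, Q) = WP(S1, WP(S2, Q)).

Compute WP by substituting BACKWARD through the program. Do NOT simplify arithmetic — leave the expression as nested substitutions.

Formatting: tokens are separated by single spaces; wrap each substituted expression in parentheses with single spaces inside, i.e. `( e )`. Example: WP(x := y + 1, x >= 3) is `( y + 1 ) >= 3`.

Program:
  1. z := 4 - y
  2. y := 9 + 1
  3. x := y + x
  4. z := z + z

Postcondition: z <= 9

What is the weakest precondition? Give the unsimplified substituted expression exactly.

post: z <= 9
stmt 4: z := z + z  -- replace 1 occurrence(s) of z with (z + z)
  => ( z + z ) <= 9
stmt 3: x := y + x  -- replace 0 occurrence(s) of x with (y + x)
  => ( z + z ) <= 9
stmt 2: y := 9 + 1  -- replace 0 occurrence(s) of y with (9 + 1)
  => ( z + z ) <= 9
stmt 1: z := 4 - y  -- replace 2 occurrence(s) of z with (4 - y)
  => ( ( 4 - y ) + ( 4 - y ) ) <= 9

Answer: ( ( 4 - y ) + ( 4 - y ) ) <= 9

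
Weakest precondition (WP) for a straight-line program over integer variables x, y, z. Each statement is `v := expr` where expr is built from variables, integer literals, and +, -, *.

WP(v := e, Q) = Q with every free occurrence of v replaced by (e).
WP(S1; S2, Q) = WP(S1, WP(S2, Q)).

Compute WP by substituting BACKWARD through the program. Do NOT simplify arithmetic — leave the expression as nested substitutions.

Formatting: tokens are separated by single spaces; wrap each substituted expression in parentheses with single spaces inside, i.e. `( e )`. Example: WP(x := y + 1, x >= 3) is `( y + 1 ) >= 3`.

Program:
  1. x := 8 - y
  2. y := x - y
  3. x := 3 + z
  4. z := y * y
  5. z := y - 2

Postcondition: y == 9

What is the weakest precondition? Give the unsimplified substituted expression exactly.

Answer: ( ( 8 - y ) - y ) == 9

Derivation:
post: y == 9
stmt 5: z := y - 2  -- replace 0 occurrence(s) of z with (y - 2)
  => y == 9
stmt 4: z := y * y  -- replace 0 occurrence(s) of z with (y * y)
  => y == 9
stmt 3: x := 3 + z  -- replace 0 occurrence(s) of x with (3 + z)
  => y == 9
stmt 2: y := x - y  -- replace 1 occurrence(s) of y with (x - y)
  => ( x - y ) == 9
stmt 1: x := 8 - y  -- replace 1 occurrence(s) of x with (8 - y)
  => ( ( 8 - y ) - y ) == 9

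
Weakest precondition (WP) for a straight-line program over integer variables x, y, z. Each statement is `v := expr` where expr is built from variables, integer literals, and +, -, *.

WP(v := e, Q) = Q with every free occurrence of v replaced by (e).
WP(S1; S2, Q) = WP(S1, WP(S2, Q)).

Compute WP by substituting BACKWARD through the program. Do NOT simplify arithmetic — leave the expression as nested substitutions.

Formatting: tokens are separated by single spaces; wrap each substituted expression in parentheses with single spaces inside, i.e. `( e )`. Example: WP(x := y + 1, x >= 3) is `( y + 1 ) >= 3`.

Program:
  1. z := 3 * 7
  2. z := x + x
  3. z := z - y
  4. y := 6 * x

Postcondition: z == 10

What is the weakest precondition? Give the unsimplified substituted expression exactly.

Answer: ( ( x + x ) - y ) == 10

Derivation:
post: z == 10
stmt 4: y := 6 * x  -- replace 0 occurrence(s) of y with (6 * x)
  => z == 10
stmt 3: z := z - y  -- replace 1 occurrence(s) of z with (z - y)
  => ( z - y ) == 10
stmt 2: z := x + x  -- replace 1 occurrence(s) of z with (x + x)
  => ( ( x + x ) - y ) == 10
stmt 1: z := 3 * 7  -- replace 0 occurrence(s) of z with (3 * 7)
  => ( ( x + x ) - y ) == 10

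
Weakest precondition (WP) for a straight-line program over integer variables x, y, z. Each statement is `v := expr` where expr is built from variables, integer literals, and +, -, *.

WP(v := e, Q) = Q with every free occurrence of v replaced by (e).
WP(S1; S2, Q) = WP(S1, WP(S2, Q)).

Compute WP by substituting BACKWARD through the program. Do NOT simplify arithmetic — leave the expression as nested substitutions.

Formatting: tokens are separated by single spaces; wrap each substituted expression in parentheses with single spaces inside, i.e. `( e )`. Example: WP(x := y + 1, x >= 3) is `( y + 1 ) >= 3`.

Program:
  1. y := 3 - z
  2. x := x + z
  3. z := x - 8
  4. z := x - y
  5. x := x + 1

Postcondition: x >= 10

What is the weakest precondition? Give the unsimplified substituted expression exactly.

Answer: ( ( x + z ) + 1 ) >= 10

Derivation:
post: x >= 10
stmt 5: x := x + 1  -- replace 1 occurrence(s) of x with (x + 1)
  => ( x + 1 ) >= 10
stmt 4: z := x - y  -- replace 0 occurrence(s) of z with (x - y)
  => ( x + 1 ) >= 10
stmt 3: z := x - 8  -- replace 0 occurrence(s) of z with (x - 8)
  => ( x + 1 ) >= 10
stmt 2: x := x + z  -- replace 1 occurrence(s) of x with (x + z)
  => ( ( x + z ) + 1 ) >= 10
stmt 1: y := 3 - z  -- replace 0 occurrence(s) of y with (3 - z)
  => ( ( x + z ) + 1 ) >= 10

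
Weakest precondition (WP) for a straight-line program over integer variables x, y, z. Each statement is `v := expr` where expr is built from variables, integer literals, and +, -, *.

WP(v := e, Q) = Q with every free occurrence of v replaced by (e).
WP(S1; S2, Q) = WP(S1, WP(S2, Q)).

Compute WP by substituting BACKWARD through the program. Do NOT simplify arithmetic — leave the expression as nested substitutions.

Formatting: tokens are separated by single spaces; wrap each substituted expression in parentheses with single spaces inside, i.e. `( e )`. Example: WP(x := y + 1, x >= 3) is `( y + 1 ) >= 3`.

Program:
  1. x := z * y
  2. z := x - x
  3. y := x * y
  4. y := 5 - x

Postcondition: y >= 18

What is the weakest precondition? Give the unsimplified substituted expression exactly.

Answer: ( 5 - ( z * y ) ) >= 18

Derivation:
post: y >= 18
stmt 4: y := 5 - x  -- replace 1 occurrence(s) of y with (5 - x)
  => ( 5 - x ) >= 18
stmt 3: y := x * y  -- replace 0 occurrence(s) of y with (x * y)
  => ( 5 - x ) >= 18
stmt 2: z := x - x  -- replace 0 occurrence(s) of z with (x - x)
  => ( 5 - x ) >= 18
stmt 1: x := z * y  -- replace 1 occurrence(s) of x with (z * y)
  => ( 5 - ( z * y ) ) >= 18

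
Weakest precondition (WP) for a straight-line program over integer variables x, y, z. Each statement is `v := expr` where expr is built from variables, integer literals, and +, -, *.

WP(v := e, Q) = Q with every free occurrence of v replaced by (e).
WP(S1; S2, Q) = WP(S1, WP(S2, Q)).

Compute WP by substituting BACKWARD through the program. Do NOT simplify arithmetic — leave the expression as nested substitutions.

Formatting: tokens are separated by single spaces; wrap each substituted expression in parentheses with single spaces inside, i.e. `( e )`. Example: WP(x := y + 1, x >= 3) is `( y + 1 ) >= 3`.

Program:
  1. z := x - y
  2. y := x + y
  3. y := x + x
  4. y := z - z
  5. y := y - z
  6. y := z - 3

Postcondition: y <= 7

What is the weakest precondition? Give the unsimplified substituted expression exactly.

post: y <= 7
stmt 6: y := z - 3  -- replace 1 occurrence(s) of y with (z - 3)
  => ( z - 3 ) <= 7
stmt 5: y := y - z  -- replace 0 occurrence(s) of y with (y - z)
  => ( z - 3 ) <= 7
stmt 4: y := z - z  -- replace 0 occurrence(s) of y with (z - z)
  => ( z - 3 ) <= 7
stmt 3: y := x + x  -- replace 0 occurrence(s) of y with (x + x)
  => ( z - 3 ) <= 7
stmt 2: y := x + y  -- replace 0 occurrence(s) of y with (x + y)
  => ( z - 3 ) <= 7
stmt 1: z := x - y  -- replace 1 occurrence(s) of z with (x - y)
  => ( ( x - y ) - 3 ) <= 7

Answer: ( ( x - y ) - 3 ) <= 7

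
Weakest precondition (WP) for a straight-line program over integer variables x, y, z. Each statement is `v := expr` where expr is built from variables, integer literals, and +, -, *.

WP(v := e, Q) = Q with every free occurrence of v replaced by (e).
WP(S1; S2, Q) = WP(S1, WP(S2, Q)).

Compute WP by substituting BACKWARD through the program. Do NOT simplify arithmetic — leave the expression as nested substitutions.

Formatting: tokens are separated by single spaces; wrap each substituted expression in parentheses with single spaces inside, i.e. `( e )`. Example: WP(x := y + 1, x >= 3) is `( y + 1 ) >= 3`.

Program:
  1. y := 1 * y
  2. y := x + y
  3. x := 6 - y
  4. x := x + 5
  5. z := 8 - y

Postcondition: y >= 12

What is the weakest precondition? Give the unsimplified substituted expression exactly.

Answer: ( x + ( 1 * y ) ) >= 12

Derivation:
post: y >= 12
stmt 5: z := 8 - y  -- replace 0 occurrence(s) of z with (8 - y)
  => y >= 12
stmt 4: x := x + 5  -- replace 0 occurrence(s) of x with (x + 5)
  => y >= 12
stmt 3: x := 6 - y  -- replace 0 occurrence(s) of x with (6 - y)
  => y >= 12
stmt 2: y := x + y  -- replace 1 occurrence(s) of y with (x + y)
  => ( x + y ) >= 12
stmt 1: y := 1 * y  -- replace 1 occurrence(s) of y with (1 * y)
  => ( x + ( 1 * y ) ) >= 12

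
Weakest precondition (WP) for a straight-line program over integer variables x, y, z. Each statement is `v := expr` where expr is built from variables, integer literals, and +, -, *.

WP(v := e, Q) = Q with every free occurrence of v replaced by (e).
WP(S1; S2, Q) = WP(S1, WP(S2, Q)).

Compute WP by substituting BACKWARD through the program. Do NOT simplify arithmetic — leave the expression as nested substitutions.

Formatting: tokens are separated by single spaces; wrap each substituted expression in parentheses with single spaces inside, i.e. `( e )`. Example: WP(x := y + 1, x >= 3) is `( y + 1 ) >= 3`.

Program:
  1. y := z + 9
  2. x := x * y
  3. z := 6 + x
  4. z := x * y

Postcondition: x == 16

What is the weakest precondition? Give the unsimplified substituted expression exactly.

Answer: ( x * ( z + 9 ) ) == 16

Derivation:
post: x == 16
stmt 4: z := x * y  -- replace 0 occurrence(s) of z with (x * y)
  => x == 16
stmt 3: z := 6 + x  -- replace 0 occurrence(s) of z with (6 + x)
  => x == 16
stmt 2: x := x * y  -- replace 1 occurrence(s) of x with (x * y)
  => ( x * y ) == 16
stmt 1: y := z + 9  -- replace 1 occurrence(s) of y with (z + 9)
  => ( x * ( z + 9 ) ) == 16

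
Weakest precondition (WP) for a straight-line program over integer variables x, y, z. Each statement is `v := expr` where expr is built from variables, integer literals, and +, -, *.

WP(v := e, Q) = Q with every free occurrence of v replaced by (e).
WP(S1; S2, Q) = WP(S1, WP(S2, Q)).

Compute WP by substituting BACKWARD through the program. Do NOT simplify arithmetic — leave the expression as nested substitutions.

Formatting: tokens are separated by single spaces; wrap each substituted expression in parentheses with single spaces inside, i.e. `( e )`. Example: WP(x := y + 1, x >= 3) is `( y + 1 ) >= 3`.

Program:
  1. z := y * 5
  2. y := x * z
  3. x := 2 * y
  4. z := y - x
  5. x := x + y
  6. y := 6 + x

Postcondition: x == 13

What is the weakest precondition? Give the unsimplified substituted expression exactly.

Answer: ( ( 2 * ( x * ( y * 5 ) ) ) + ( x * ( y * 5 ) ) ) == 13

Derivation:
post: x == 13
stmt 6: y := 6 + x  -- replace 0 occurrence(s) of y with (6 + x)
  => x == 13
stmt 5: x := x + y  -- replace 1 occurrence(s) of x with (x + y)
  => ( x + y ) == 13
stmt 4: z := y - x  -- replace 0 occurrence(s) of z with (y - x)
  => ( x + y ) == 13
stmt 3: x := 2 * y  -- replace 1 occurrence(s) of x with (2 * y)
  => ( ( 2 * y ) + y ) == 13
stmt 2: y := x * z  -- replace 2 occurrence(s) of y with (x * z)
  => ( ( 2 * ( x * z ) ) + ( x * z ) ) == 13
stmt 1: z := y * 5  -- replace 2 occurrence(s) of z with (y * 5)
  => ( ( 2 * ( x * ( y * 5 ) ) ) + ( x * ( y * 5 ) ) ) == 13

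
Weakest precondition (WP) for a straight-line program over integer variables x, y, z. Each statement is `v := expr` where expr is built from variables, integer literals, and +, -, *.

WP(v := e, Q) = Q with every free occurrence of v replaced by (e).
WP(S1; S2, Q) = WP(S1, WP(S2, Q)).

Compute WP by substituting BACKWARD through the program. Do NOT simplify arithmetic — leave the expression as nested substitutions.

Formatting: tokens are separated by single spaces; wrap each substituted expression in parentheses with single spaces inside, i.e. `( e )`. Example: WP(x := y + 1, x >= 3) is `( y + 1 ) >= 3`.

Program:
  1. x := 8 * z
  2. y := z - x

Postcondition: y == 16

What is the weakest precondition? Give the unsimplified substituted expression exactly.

post: y == 16
stmt 2: y := z - x  -- replace 1 occurrence(s) of y with (z - x)
  => ( z - x ) == 16
stmt 1: x := 8 * z  -- replace 1 occurrence(s) of x with (8 * z)
  => ( z - ( 8 * z ) ) == 16

Answer: ( z - ( 8 * z ) ) == 16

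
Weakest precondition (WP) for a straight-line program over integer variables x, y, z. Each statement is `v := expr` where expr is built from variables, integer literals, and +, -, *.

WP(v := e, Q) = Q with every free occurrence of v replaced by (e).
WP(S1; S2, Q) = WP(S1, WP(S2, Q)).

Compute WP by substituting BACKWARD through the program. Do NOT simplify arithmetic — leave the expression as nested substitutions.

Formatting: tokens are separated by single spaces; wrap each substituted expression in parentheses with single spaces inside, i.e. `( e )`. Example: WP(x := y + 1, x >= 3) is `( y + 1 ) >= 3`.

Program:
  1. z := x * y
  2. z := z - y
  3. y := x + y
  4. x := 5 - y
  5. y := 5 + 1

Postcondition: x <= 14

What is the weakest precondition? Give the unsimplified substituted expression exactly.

post: x <= 14
stmt 5: y := 5 + 1  -- replace 0 occurrence(s) of y with (5 + 1)
  => x <= 14
stmt 4: x := 5 - y  -- replace 1 occurrence(s) of x with (5 - y)
  => ( 5 - y ) <= 14
stmt 3: y := x + y  -- replace 1 occurrence(s) of y with (x + y)
  => ( 5 - ( x + y ) ) <= 14
stmt 2: z := z - y  -- replace 0 occurrence(s) of z with (z - y)
  => ( 5 - ( x + y ) ) <= 14
stmt 1: z := x * y  -- replace 0 occurrence(s) of z with (x * y)
  => ( 5 - ( x + y ) ) <= 14

Answer: ( 5 - ( x + y ) ) <= 14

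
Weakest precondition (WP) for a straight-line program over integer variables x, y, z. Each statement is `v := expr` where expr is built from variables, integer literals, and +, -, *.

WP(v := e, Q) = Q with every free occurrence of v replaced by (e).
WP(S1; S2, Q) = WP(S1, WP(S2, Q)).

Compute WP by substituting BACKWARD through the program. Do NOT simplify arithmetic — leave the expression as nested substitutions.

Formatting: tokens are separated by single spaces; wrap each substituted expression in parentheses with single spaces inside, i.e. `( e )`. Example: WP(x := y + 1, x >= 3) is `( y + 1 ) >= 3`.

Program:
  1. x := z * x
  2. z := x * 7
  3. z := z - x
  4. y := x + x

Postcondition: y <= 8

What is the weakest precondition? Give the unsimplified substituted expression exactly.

Answer: ( ( z * x ) + ( z * x ) ) <= 8

Derivation:
post: y <= 8
stmt 4: y := x + x  -- replace 1 occurrence(s) of y with (x + x)
  => ( x + x ) <= 8
stmt 3: z := z - x  -- replace 0 occurrence(s) of z with (z - x)
  => ( x + x ) <= 8
stmt 2: z := x * 7  -- replace 0 occurrence(s) of z with (x * 7)
  => ( x + x ) <= 8
stmt 1: x := z * x  -- replace 2 occurrence(s) of x with (z * x)
  => ( ( z * x ) + ( z * x ) ) <= 8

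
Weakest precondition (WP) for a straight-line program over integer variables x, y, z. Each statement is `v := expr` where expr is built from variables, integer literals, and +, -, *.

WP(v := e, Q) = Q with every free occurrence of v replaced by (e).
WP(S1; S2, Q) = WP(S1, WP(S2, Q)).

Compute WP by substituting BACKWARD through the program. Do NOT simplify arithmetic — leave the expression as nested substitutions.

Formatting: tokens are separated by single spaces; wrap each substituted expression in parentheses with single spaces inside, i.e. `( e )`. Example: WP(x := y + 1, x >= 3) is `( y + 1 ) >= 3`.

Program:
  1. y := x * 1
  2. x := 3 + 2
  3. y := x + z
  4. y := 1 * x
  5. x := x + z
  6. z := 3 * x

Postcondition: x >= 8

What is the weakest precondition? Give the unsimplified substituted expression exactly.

Answer: ( ( 3 + 2 ) + z ) >= 8

Derivation:
post: x >= 8
stmt 6: z := 3 * x  -- replace 0 occurrence(s) of z with (3 * x)
  => x >= 8
stmt 5: x := x + z  -- replace 1 occurrence(s) of x with (x + z)
  => ( x + z ) >= 8
stmt 4: y := 1 * x  -- replace 0 occurrence(s) of y with (1 * x)
  => ( x + z ) >= 8
stmt 3: y := x + z  -- replace 0 occurrence(s) of y with (x + z)
  => ( x + z ) >= 8
stmt 2: x := 3 + 2  -- replace 1 occurrence(s) of x with (3 + 2)
  => ( ( 3 + 2 ) + z ) >= 8
stmt 1: y := x * 1  -- replace 0 occurrence(s) of y with (x * 1)
  => ( ( 3 + 2 ) + z ) >= 8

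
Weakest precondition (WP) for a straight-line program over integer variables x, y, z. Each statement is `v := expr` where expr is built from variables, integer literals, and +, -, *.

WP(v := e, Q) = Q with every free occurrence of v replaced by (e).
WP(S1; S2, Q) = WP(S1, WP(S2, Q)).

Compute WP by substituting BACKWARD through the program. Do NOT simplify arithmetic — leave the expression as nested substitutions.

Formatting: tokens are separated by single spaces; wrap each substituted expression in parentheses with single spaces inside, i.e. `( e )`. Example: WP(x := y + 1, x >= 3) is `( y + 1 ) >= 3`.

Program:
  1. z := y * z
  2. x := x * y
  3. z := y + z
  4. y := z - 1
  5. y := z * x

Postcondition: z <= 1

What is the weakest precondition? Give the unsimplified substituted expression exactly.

post: z <= 1
stmt 5: y := z * x  -- replace 0 occurrence(s) of y with (z * x)
  => z <= 1
stmt 4: y := z - 1  -- replace 0 occurrence(s) of y with (z - 1)
  => z <= 1
stmt 3: z := y + z  -- replace 1 occurrence(s) of z with (y + z)
  => ( y + z ) <= 1
stmt 2: x := x * y  -- replace 0 occurrence(s) of x with (x * y)
  => ( y + z ) <= 1
stmt 1: z := y * z  -- replace 1 occurrence(s) of z with (y * z)
  => ( y + ( y * z ) ) <= 1

Answer: ( y + ( y * z ) ) <= 1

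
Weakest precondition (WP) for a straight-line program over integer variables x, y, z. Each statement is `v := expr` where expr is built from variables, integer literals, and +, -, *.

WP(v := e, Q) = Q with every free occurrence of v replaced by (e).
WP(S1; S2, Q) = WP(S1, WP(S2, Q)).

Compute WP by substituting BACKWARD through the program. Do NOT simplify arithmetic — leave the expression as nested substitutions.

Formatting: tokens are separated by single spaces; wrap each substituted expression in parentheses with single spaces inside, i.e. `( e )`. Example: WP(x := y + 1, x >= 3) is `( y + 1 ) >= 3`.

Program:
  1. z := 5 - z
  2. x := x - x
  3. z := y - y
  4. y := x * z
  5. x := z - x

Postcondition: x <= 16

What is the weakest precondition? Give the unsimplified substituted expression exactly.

Answer: ( ( y - y ) - ( x - x ) ) <= 16

Derivation:
post: x <= 16
stmt 5: x := z - x  -- replace 1 occurrence(s) of x with (z - x)
  => ( z - x ) <= 16
stmt 4: y := x * z  -- replace 0 occurrence(s) of y with (x * z)
  => ( z - x ) <= 16
stmt 3: z := y - y  -- replace 1 occurrence(s) of z with (y - y)
  => ( ( y - y ) - x ) <= 16
stmt 2: x := x - x  -- replace 1 occurrence(s) of x with (x - x)
  => ( ( y - y ) - ( x - x ) ) <= 16
stmt 1: z := 5 - z  -- replace 0 occurrence(s) of z with (5 - z)
  => ( ( y - y ) - ( x - x ) ) <= 16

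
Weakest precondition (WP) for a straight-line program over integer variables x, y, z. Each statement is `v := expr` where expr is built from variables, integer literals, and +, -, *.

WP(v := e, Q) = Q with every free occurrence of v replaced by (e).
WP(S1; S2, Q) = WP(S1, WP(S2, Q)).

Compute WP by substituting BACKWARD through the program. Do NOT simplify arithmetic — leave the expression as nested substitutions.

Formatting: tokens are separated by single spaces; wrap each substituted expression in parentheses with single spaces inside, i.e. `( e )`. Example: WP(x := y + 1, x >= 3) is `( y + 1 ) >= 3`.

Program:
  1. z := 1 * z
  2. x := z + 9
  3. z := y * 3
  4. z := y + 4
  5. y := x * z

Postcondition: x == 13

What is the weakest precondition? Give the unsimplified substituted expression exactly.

Answer: ( ( 1 * z ) + 9 ) == 13

Derivation:
post: x == 13
stmt 5: y := x * z  -- replace 0 occurrence(s) of y with (x * z)
  => x == 13
stmt 4: z := y + 4  -- replace 0 occurrence(s) of z with (y + 4)
  => x == 13
stmt 3: z := y * 3  -- replace 0 occurrence(s) of z with (y * 3)
  => x == 13
stmt 2: x := z + 9  -- replace 1 occurrence(s) of x with (z + 9)
  => ( z + 9 ) == 13
stmt 1: z := 1 * z  -- replace 1 occurrence(s) of z with (1 * z)
  => ( ( 1 * z ) + 9 ) == 13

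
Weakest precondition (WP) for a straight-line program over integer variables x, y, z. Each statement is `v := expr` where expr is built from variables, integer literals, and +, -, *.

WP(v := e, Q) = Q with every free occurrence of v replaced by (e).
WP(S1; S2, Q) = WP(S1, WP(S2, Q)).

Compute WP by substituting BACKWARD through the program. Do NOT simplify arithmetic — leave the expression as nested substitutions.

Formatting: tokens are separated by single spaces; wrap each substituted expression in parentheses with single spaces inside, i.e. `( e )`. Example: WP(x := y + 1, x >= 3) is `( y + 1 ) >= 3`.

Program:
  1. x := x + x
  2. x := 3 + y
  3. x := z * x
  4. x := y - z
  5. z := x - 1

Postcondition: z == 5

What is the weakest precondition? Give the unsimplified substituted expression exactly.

post: z == 5
stmt 5: z := x - 1  -- replace 1 occurrence(s) of z with (x - 1)
  => ( x - 1 ) == 5
stmt 4: x := y - z  -- replace 1 occurrence(s) of x with (y - z)
  => ( ( y - z ) - 1 ) == 5
stmt 3: x := z * x  -- replace 0 occurrence(s) of x with (z * x)
  => ( ( y - z ) - 1 ) == 5
stmt 2: x := 3 + y  -- replace 0 occurrence(s) of x with (3 + y)
  => ( ( y - z ) - 1 ) == 5
stmt 1: x := x + x  -- replace 0 occurrence(s) of x with (x + x)
  => ( ( y - z ) - 1 ) == 5

Answer: ( ( y - z ) - 1 ) == 5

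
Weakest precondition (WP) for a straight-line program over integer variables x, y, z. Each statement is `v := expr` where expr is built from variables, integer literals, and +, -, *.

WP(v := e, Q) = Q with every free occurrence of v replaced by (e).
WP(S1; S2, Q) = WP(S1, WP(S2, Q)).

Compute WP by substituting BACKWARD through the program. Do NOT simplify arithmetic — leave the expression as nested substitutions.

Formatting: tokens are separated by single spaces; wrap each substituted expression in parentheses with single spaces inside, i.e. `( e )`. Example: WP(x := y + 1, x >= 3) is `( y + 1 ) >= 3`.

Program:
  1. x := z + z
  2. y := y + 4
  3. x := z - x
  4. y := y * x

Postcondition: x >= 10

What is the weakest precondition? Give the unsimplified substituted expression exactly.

Answer: ( z - ( z + z ) ) >= 10

Derivation:
post: x >= 10
stmt 4: y := y * x  -- replace 0 occurrence(s) of y with (y * x)
  => x >= 10
stmt 3: x := z - x  -- replace 1 occurrence(s) of x with (z - x)
  => ( z - x ) >= 10
stmt 2: y := y + 4  -- replace 0 occurrence(s) of y with (y + 4)
  => ( z - x ) >= 10
stmt 1: x := z + z  -- replace 1 occurrence(s) of x with (z + z)
  => ( z - ( z + z ) ) >= 10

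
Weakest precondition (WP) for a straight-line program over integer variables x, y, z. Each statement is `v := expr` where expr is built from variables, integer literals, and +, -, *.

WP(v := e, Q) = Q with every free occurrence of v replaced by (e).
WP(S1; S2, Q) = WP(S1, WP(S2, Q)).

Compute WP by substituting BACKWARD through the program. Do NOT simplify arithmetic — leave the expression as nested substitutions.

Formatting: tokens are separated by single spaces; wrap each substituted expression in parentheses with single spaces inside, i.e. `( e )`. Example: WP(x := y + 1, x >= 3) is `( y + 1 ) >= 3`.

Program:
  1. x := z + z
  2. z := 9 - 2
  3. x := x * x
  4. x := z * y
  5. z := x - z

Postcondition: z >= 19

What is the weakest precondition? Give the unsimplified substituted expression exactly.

Answer: ( ( ( 9 - 2 ) * y ) - ( 9 - 2 ) ) >= 19

Derivation:
post: z >= 19
stmt 5: z := x - z  -- replace 1 occurrence(s) of z with (x - z)
  => ( x - z ) >= 19
stmt 4: x := z * y  -- replace 1 occurrence(s) of x with (z * y)
  => ( ( z * y ) - z ) >= 19
stmt 3: x := x * x  -- replace 0 occurrence(s) of x with (x * x)
  => ( ( z * y ) - z ) >= 19
stmt 2: z := 9 - 2  -- replace 2 occurrence(s) of z with (9 - 2)
  => ( ( ( 9 - 2 ) * y ) - ( 9 - 2 ) ) >= 19
stmt 1: x := z + z  -- replace 0 occurrence(s) of x with (z + z)
  => ( ( ( 9 - 2 ) * y ) - ( 9 - 2 ) ) >= 19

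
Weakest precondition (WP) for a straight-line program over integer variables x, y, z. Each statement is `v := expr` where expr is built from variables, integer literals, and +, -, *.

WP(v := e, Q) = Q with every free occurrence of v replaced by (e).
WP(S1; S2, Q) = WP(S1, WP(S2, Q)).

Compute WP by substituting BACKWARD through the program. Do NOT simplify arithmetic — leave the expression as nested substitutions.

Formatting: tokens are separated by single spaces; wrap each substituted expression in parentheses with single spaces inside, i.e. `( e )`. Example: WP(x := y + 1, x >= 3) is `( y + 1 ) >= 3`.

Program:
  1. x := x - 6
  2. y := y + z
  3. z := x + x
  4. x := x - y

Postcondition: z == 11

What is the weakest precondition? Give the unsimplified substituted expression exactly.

post: z == 11
stmt 4: x := x - y  -- replace 0 occurrence(s) of x with (x - y)
  => z == 11
stmt 3: z := x + x  -- replace 1 occurrence(s) of z with (x + x)
  => ( x + x ) == 11
stmt 2: y := y + z  -- replace 0 occurrence(s) of y with (y + z)
  => ( x + x ) == 11
stmt 1: x := x - 6  -- replace 2 occurrence(s) of x with (x - 6)
  => ( ( x - 6 ) + ( x - 6 ) ) == 11

Answer: ( ( x - 6 ) + ( x - 6 ) ) == 11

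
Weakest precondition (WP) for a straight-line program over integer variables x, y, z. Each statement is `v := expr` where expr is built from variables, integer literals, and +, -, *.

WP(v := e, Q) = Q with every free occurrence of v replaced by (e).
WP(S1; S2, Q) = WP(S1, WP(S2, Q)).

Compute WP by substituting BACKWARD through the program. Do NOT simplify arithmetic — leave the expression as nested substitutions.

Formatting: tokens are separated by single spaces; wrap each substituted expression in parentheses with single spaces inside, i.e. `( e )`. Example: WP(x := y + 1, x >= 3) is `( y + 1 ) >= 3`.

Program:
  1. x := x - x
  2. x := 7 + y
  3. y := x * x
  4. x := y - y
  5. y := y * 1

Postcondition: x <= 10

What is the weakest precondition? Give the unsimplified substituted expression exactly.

Answer: ( ( ( 7 + y ) * ( 7 + y ) ) - ( ( 7 + y ) * ( 7 + y ) ) ) <= 10

Derivation:
post: x <= 10
stmt 5: y := y * 1  -- replace 0 occurrence(s) of y with (y * 1)
  => x <= 10
stmt 4: x := y - y  -- replace 1 occurrence(s) of x with (y - y)
  => ( y - y ) <= 10
stmt 3: y := x * x  -- replace 2 occurrence(s) of y with (x * x)
  => ( ( x * x ) - ( x * x ) ) <= 10
stmt 2: x := 7 + y  -- replace 4 occurrence(s) of x with (7 + y)
  => ( ( ( 7 + y ) * ( 7 + y ) ) - ( ( 7 + y ) * ( 7 + y ) ) ) <= 10
stmt 1: x := x - x  -- replace 0 occurrence(s) of x with (x - x)
  => ( ( ( 7 + y ) * ( 7 + y ) ) - ( ( 7 + y ) * ( 7 + y ) ) ) <= 10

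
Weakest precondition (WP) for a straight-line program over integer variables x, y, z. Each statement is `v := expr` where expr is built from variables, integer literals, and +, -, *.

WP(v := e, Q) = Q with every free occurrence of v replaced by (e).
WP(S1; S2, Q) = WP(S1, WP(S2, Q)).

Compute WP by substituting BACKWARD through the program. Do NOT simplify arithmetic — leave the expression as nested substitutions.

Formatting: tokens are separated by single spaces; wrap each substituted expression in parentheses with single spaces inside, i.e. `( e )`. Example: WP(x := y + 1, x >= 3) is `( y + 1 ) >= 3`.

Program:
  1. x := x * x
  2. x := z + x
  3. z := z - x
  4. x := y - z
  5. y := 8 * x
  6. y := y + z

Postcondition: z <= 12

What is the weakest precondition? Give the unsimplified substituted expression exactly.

post: z <= 12
stmt 6: y := y + z  -- replace 0 occurrence(s) of y with (y + z)
  => z <= 12
stmt 5: y := 8 * x  -- replace 0 occurrence(s) of y with (8 * x)
  => z <= 12
stmt 4: x := y - z  -- replace 0 occurrence(s) of x with (y - z)
  => z <= 12
stmt 3: z := z - x  -- replace 1 occurrence(s) of z with (z - x)
  => ( z - x ) <= 12
stmt 2: x := z + x  -- replace 1 occurrence(s) of x with (z + x)
  => ( z - ( z + x ) ) <= 12
stmt 1: x := x * x  -- replace 1 occurrence(s) of x with (x * x)
  => ( z - ( z + ( x * x ) ) ) <= 12

Answer: ( z - ( z + ( x * x ) ) ) <= 12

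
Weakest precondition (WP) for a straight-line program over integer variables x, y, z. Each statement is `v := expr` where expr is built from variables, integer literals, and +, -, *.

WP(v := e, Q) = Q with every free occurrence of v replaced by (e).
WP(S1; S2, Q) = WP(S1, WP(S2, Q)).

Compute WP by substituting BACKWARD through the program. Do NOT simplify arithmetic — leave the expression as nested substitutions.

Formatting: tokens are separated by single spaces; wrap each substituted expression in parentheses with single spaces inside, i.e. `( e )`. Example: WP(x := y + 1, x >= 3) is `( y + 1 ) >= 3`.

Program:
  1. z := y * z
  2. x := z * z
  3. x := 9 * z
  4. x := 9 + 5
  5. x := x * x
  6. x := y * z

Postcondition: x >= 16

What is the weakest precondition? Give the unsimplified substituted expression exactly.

post: x >= 16
stmt 6: x := y * z  -- replace 1 occurrence(s) of x with (y * z)
  => ( y * z ) >= 16
stmt 5: x := x * x  -- replace 0 occurrence(s) of x with (x * x)
  => ( y * z ) >= 16
stmt 4: x := 9 + 5  -- replace 0 occurrence(s) of x with (9 + 5)
  => ( y * z ) >= 16
stmt 3: x := 9 * z  -- replace 0 occurrence(s) of x with (9 * z)
  => ( y * z ) >= 16
stmt 2: x := z * z  -- replace 0 occurrence(s) of x with (z * z)
  => ( y * z ) >= 16
stmt 1: z := y * z  -- replace 1 occurrence(s) of z with (y * z)
  => ( y * ( y * z ) ) >= 16

Answer: ( y * ( y * z ) ) >= 16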